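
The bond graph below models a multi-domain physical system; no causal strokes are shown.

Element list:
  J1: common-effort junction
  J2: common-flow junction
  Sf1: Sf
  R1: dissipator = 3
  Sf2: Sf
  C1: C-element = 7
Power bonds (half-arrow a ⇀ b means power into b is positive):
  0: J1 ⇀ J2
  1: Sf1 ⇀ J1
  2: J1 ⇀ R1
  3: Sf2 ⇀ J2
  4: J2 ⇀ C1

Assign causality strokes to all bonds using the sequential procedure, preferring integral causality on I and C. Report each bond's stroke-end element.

β0 |J2
β1 |Sf1
β2 |J1
β3 |Sf2
β4 |J2

#1 stroke→Sf1  (source Sf1 imposes f)
#3 stroke→Sf2  (Sf2 (Sf) sets flow on bond)
#0 stroke→J2  (common-f at J2 fixed by 3)
#4 stroke→J2  (common-f at J2 fixed by 3)
#2 stroke→J1  (closing 0-jn rule on J1)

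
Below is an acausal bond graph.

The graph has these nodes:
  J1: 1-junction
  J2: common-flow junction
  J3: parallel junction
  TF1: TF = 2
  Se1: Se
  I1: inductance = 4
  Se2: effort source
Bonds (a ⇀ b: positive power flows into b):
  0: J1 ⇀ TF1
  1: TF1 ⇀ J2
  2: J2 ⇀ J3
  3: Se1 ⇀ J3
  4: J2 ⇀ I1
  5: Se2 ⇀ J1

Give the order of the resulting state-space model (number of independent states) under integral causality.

bond 3 stroke→J3  (Se1 (Se) sets effort on bond)
bond 5 stroke→J1  (Se2 (Se) sets effort on bond)
bond 0 stroke→TF1  (only one flow-in slot at J1)
bond 2 stroke→J2  (J3 effort already set via bond 3)
bond 1 stroke→J2  (TF1 one-in-one-out from 0)
bond 4 stroke→I1  (closing 1-jn rule on J2)

1  (I1 all integral)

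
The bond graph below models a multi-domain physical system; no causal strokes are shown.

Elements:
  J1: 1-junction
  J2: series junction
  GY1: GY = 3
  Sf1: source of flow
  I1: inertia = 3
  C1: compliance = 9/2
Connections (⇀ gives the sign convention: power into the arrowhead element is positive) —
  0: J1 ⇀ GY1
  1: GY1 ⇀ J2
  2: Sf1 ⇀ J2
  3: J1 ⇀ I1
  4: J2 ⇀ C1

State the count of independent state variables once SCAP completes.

2  (C1, I1 all integral)

b2 |Sf1  (Sf1: flow source, stroke at near end)
b1 |J2  (1-jn J2 has f-setter on 2)
b4 |J2  (J2: bond 2 brought flow, rest push out)
b0 |J1  (GY GY1: same side as bond 1)
b3 |I1  (J1: last free bond brings flow in)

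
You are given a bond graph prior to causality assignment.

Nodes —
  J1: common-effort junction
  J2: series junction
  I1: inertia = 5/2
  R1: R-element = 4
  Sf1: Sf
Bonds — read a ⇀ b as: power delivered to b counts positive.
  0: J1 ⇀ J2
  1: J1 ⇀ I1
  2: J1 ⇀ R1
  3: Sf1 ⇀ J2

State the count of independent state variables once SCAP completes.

#3 stroke→Sf1  (source Sf1 imposes f)
#0 stroke→J2  (J2: bond 3 brought flow, rest push out)
#1 stroke→I1  (prefer integral on I1)
#2 stroke→J1  (only one effort-in slot at J1)

1  (I1 all integral)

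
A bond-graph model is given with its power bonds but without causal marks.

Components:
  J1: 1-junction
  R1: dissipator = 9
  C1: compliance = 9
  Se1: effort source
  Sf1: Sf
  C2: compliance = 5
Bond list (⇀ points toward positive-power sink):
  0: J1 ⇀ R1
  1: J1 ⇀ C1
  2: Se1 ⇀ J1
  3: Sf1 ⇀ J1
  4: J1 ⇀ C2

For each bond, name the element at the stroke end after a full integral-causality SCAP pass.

b0 stroke at J1
b1 stroke at J1
b2 stroke at J1
b3 stroke at Sf1
b4 stroke at J1

#2 →J1  (source Se1 imposes e)
#3 →Sf1  (Sf1 fixes flow; stroke at Sf1)
#0 →J1  (J1 flow already set via bond 3)
#1 →J1  (J1 flow already set via bond 3)
#4 →J1  (J1: bond 3 brought flow, rest push out)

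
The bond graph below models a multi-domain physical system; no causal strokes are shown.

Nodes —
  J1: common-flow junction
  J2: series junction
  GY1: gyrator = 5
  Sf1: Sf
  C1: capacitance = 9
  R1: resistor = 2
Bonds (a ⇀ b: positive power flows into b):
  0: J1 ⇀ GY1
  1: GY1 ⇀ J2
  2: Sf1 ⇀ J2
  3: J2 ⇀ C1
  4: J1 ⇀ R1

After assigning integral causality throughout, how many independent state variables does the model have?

bond 2 →Sf1  (source Sf1 imposes f)
bond 1 →J2  (J2 flow already set via bond 2)
bond 3 →J2  (1-jn J2 has f-setter on 2)
bond 0 →J1  (GY1: gyrator matches bond 1)
bond 4 →R1  (J1 needs exactly one f-in)

1  (C1 all integral)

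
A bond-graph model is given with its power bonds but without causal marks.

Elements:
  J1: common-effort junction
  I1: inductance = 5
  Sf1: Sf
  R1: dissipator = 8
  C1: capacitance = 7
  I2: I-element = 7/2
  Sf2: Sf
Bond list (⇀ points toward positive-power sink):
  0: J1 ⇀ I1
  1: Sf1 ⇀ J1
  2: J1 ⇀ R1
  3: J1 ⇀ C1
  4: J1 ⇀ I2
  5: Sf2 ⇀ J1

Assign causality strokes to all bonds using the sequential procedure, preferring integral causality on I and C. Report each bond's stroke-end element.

#0 |I1
#1 |Sf1
#2 |R1
#3 |J1
#4 |I2
#5 |Sf2

β1 |Sf1  (Sf1 fixes flow; stroke at Sf1)
β5 |Sf2  (Sf2: flow source, stroke at near end)
β0 |I1  (prefer integral on I1)
β3 |J1  (C1 outputs effort q/C1)
β2 |R1  (0-jn J1 has e-setter on 3)
β4 |I2  (0-jn J1 has e-setter on 3)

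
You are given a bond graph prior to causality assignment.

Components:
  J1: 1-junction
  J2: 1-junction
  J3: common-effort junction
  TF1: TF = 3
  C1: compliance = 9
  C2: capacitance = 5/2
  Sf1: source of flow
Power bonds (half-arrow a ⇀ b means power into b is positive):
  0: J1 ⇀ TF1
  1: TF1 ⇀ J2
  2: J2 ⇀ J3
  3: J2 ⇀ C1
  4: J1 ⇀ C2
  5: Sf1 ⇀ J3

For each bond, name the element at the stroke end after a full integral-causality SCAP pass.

#5 stroke→Sf1  (Sf1: flow source, stroke at near end)
#2 stroke→J3  (J3 needs exactly one e-in)
#1 stroke→J2  (1-jn J2 has f-setter on 2)
#3 stroke→J2  (J2: bond 2 brought flow, rest push out)
#0 stroke→TF1  (TF1: transformer flips bond 1)
#4 stroke→J1  (common-f at J1 fixed by 0)

#0 →TF1
#1 →J2
#2 →J3
#3 →J2
#4 →J1
#5 →Sf1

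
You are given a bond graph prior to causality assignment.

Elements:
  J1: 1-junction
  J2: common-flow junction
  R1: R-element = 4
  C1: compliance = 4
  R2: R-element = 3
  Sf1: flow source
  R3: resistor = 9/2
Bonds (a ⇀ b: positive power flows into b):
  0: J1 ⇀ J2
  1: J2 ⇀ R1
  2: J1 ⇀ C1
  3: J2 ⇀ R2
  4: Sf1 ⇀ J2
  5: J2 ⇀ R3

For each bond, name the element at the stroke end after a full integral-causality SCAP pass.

bond 0 →J2
bond 1 →J2
bond 2 →J1
bond 3 →J2
bond 4 →Sf1
bond 5 →J2

β4 stroke at Sf1  (Sf1 (Sf) sets flow on bond)
β0 stroke at J2  (J2: bond 4 brought flow, rest push out)
β1 stroke at J2  (common-f at J2 fixed by 4)
β3 stroke at J2  (J2: bond 4 brought flow, rest push out)
β5 stroke at J2  (J2 flow already set via bond 4)
β2 stroke at J1  (1-jn J1 has f-setter on 0)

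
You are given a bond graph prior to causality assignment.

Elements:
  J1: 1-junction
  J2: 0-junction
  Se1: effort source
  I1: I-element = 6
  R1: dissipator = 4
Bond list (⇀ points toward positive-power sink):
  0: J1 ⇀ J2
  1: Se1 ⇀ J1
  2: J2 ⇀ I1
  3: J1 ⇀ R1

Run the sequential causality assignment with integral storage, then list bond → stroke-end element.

β0 |J2
β1 |J1
β2 |I1
β3 |J1

β1 stroke at J1  (source Se1 imposes e)
β2 stroke at I1  (I1 outputs flow p/I1)
β0 stroke at J2  (closing 0-jn rule on J2)
β3 stroke at J1  (1-jn J1 has f-setter on 0)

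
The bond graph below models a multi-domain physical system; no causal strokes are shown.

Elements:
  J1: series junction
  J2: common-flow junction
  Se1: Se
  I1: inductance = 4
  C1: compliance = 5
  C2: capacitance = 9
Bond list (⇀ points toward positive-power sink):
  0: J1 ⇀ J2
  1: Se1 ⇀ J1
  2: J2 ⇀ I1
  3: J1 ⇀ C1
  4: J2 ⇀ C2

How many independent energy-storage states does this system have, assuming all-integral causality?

3  (C1, C2, I1 all integral)

β1 →J1  (source Se1 imposes e)
β2 →I1  (I1 outputs flow p/I1)
β0 →J2  (1-jn J2 has f-setter on 2)
β4 →J2  (common-f at J2 fixed by 2)
β3 →J1  (1-jn J1 has f-setter on 0)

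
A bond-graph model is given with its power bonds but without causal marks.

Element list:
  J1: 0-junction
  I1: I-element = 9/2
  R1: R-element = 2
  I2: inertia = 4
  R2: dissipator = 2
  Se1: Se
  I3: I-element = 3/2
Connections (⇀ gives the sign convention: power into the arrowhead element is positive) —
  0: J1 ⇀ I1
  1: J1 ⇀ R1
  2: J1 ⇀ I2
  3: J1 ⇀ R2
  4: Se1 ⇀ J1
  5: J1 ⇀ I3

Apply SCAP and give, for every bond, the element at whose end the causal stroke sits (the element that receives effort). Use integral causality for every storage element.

β0 stroke at I1
β1 stroke at R1
β2 stroke at I2
β3 stroke at R2
β4 stroke at J1
β5 stroke at I3

b4 →J1  (Se1 (Se) sets effort on bond)
b0 →I1  (common-e at J1 fixed by 4)
b1 →R1  (J1: bond 4 brought effort, rest push out)
b2 →I2  (0-jn J1 has e-setter on 4)
b3 →R2  (J1: bond 4 brought effort, rest push out)
b5 →I3  (J1: bond 4 brought effort, rest push out)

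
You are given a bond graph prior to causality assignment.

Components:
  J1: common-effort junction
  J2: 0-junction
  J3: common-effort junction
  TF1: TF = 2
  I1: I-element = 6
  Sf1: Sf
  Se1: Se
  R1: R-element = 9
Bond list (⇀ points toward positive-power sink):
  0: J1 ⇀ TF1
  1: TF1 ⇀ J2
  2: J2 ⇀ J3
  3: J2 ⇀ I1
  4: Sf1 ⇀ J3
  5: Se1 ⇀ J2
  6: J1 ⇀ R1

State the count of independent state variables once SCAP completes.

1  (I1 all integral)

b4 stroke at Sf1  (source Sf1 imposes f)
b5 stroke at J2  (Se1 (Se) sets effort on bond)
b1 stroke at TF1  (J2: bond 5 brought effort, rest push out)
b2 stroke at J3  (common-e at J2 fixed by 5)
b3 stroke at I1  (common-e at J2 fixed by 5)
b0 stroke at J1  (through TF1, causality passes straight; one stroke at TF1)
b6 stroke at R1  (0-jn J1 has e-setter on 0)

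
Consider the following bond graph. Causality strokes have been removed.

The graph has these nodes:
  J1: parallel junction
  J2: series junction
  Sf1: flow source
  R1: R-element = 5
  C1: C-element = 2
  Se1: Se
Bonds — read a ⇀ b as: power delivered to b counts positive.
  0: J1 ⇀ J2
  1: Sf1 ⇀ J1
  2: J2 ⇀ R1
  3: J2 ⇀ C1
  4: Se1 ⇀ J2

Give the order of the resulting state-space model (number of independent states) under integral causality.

1  (C1 all integral)

#1 →Sf1  (Sf1: flow source, stroke at near end)
#4 →J2  (Se1: effort source, stroke at far end)
#0 →J1  (only one effort-in slot at J1)
#2 →J2  (1-jn J2 has f-setter on 0)
#3 →J2  (common-f at J2 fixed by 0)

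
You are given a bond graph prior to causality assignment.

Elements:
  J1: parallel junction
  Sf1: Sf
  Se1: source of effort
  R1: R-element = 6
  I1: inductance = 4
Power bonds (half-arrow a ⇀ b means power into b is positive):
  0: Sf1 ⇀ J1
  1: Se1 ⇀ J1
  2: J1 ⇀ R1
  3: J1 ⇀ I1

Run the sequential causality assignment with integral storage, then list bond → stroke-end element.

#0 stroke at Sf1
#1 stroke at J1
#2 stroke at R1
#3 stroke at I1

bond 0 |Sf1  (Sf1 fixes flow; stroke at Sf1)
bond 1 |J1  (Se1: effort source, stroke at far end)
bond 2 |R1  (0-jn J1 has e-setter on 1)
bond 3 |I1  (J1: bond 1 brought effort, rest push out)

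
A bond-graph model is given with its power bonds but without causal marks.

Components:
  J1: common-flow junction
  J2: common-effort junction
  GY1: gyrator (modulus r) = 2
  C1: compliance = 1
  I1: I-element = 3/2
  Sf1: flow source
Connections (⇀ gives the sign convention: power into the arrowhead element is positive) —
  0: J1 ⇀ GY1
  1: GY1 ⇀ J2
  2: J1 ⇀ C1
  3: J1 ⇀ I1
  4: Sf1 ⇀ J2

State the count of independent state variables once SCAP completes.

2  (C1, I1 all integral)

b4 stroke at Sf1  (source Sf1 imposes f)
b1 stroke at J2  (J2 needs exactly one e-in)
b0 stroke at J1  (through GY1, causality inverts; strokes same side of GY1)
b2 stroke at J1  (prefer integral on C1)
b3 stroke at I1  (closing 1-jn rule on J1)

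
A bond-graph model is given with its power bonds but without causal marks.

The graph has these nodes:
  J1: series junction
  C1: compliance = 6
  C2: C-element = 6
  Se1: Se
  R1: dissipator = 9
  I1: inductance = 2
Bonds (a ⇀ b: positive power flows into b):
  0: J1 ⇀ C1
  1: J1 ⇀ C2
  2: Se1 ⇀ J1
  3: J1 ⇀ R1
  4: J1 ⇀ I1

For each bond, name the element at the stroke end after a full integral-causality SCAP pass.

bond 0 |J1
bond 1 |J1
bond 2 |J1
bond 3 |J1
bond 4 |I1

b2 |J1  (Se1: effort source, stroke at far end)
b0 |J1  (prefer integral on C1)
b1 |J1  (C2 integral (e out))
b4 |I1  (I1: I, integral causality)
b3 |J1  (1-jn J1 has f-setter on 4)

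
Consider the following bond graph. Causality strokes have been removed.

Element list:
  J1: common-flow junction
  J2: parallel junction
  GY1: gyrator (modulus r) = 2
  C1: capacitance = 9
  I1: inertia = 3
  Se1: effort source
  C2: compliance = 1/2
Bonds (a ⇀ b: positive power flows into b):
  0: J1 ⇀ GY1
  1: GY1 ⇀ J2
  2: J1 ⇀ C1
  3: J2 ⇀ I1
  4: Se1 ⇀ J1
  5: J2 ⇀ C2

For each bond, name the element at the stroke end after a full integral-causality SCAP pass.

β0 stroke→GY1
β1 stroke→GY1
β2 stroke→J1
β3 stroke→I1
β4 stroke→J1
β5 stroke→J2

b4 →J1  (Se1 (Se) sets effort on bond)
b2 →J1  (prefer integral on C1)
b0 →GY1  (only one flow-in slot at J1)
b1 →GY1  (GY1 both-in/both-out from 0)
b3 →I1  (I1 integral (f out))
b5 →J2  (J2: last free bond brings effort in)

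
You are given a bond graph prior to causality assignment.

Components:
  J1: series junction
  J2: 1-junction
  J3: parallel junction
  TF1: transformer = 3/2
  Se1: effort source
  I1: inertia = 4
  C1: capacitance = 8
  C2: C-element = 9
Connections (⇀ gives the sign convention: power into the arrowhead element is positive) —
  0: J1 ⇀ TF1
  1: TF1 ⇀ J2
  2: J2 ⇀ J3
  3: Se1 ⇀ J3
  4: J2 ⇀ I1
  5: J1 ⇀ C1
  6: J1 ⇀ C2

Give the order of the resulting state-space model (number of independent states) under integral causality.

bond 3 |J3  (Se1: effort source, stroke at far end)
bond 2 |J2  (common-e at J3 fixed by 3)
bond 4 |I1  (prefer integral on I1)
bond 1 |J2  (1-jn J2 has f-setter on 4)
bond 0 |TF1  (TF TF1: opposite of bond 1)
bond 5 |J1  (common-f at J1 fixed by 0)
bond 6 |J1  (J1 flow already set via bond 0)

3  (C1, C2, I1 all integral)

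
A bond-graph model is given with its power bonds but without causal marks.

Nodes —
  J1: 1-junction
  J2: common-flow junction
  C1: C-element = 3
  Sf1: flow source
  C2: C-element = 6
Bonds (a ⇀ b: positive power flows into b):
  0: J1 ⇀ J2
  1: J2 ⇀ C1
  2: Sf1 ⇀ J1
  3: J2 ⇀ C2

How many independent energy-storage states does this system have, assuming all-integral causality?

2  (C1, C2 all integral)

#2 |Sf1  (source Sf1 imposes f)
#0 |J1  (common-f at J1 fixed by 2)
#1 |J2  (J2 flow already set via bond 0)
#3 |J2  (J2 flow already set via bond 0)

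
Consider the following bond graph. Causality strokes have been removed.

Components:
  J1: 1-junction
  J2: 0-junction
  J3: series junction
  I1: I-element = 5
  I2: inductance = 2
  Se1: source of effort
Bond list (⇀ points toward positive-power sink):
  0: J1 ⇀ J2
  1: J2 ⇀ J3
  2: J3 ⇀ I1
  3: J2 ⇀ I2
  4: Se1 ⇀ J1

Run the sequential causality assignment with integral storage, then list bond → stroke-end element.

β0 |J2
β1 |J3
β2 |I1
β3 |I2
β4 |J1

b4 →J1  (Se1 fixes effort; stroke away)
b0 →J2  (J1 needs exactly one f-in)
b1 →J3  (J2: bond 0 brought effort, rest push out)
b3 →I2  (J2 effort already set via bond 0)
b2 →I1  (closing 1-jn rule on J3)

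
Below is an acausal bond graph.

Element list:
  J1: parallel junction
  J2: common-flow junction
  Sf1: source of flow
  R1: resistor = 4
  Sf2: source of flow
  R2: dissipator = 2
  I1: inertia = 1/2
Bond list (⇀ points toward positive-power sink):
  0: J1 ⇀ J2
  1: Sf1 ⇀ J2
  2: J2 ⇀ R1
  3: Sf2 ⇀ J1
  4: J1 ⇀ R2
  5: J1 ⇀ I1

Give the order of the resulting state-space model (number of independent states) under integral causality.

β1 |Sf1  (source Sf1 imposes f)
β3 |Sf2  (Sf2: flow source, stroke at near end)
β0 |J2  (J2: bond 1 brought flow, rest push out)
β2 |J2  (J2 flow already set via bond 1)
β5 |I1  (I1 outputs flow p/I1)
β4 |J1  (closing 0-jn rule on J1)

1  (I1 all integral)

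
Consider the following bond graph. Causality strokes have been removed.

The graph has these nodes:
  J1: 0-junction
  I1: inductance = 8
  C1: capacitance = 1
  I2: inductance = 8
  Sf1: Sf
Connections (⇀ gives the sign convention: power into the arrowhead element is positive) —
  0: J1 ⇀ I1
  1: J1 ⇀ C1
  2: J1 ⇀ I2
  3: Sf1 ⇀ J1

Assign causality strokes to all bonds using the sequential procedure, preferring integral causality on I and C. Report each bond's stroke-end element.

#3 stroke at Sf1  (source Sf1 imposes f)
#0 stroke at I1  (I1: I, integral causality)
#1 stroke at J1  (C1 integral (e out))
#2 stroke at I2  (common-e at J1 fixed by 1)

bond 0 |I1
bond 1 |J1
bond 2 |I2
bond 3 |Sf1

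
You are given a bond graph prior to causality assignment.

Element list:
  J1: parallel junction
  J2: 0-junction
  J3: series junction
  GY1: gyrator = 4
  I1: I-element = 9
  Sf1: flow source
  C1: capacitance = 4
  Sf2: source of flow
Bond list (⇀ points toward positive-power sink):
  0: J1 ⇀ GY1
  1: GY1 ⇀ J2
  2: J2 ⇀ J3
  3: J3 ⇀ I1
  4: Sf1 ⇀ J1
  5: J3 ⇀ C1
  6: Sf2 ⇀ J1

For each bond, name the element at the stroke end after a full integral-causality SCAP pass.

b4 stroke at Sf1  (Sf1: flow source, stroke at near end)
b6 stroke at Sf2  (Sf2 fixes flow; stroke at Sf2)
b0 stroke at J1  (closing 0-jn rule on J1)
b1 stroke at J2  (GY1 both-in/both-out from 0)
b2 stroke at J3  (0-jn J2 has e-setter on 1)
b3 stroke at I1  (prefer integral on I1)
b5 stroke at J3  (1-jn J3 has f-setter on 3)

β0 |J1
β1 |J2
β2 |J3
β3 |I1
β4 |Sf1
β5 |J3
β6 |Sf2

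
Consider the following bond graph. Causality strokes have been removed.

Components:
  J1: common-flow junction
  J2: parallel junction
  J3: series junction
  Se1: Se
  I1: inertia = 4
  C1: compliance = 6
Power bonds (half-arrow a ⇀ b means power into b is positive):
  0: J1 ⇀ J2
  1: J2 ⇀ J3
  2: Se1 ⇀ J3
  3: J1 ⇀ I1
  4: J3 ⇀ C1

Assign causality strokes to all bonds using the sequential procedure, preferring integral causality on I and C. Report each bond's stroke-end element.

#2 |J3  (Se1 fixes effort; stroke away)
#3 |I1  (prefer integral on I1)
#0 |J1  (J1 flow already set via bond 3)
#1 |J2  (J2: last free bond brings effort in)
#4 |J3  (J3 flow already set via bond 1)

β0 stroke→J1
β1 stroke→J2
β2 stroke→J3
β3 stroke→I1
β4 stroke→J3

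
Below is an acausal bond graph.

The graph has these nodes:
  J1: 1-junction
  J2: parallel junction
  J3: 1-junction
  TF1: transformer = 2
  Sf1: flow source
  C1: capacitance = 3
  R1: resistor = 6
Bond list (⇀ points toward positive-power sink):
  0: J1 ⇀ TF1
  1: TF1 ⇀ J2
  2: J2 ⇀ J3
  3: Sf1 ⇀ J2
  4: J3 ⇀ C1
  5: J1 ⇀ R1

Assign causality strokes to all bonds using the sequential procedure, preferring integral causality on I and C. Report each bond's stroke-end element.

#0 |J1
#1 |TF1
#2 |J2
#3 |Sf1
#4 |J3
#5 |R1

bond 3 stroke at Sf1  (source Sf1 imposes f)
bond 4 stroke at J3  (prefer integral on C1)
bond 2 stroke at J2  (J3 needs exactly one f-in)
bond 1 stroke at TF1  (0-jn J2 has e-setter on 2)
bond 0 stroke at J1  (TF1 one-in-one-out from 1)
bond 5 stroke at R1  (closing 1-jn rule on J1)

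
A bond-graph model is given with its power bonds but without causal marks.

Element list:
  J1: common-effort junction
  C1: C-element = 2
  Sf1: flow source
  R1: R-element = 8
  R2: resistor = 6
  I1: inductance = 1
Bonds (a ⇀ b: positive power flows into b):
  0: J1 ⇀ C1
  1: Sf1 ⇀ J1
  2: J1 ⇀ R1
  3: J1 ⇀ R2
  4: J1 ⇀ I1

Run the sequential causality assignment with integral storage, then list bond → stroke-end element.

β1 stroke at Sf1  (Sf1 (Sf) sets flow on bond)
β0 stroke at J1  (prefer integral on C1)
β2 stroke at R1  (J1: bond 0 brought effort, rest push out)
β3 stroke at R2  (common-e at J1 fixed by 0)
β4 stroke at I1  (common-e at J1 fixed by 0)

#0 →J1
#1 →Sf1
#2 →R1
#3 →R2
#4 →I1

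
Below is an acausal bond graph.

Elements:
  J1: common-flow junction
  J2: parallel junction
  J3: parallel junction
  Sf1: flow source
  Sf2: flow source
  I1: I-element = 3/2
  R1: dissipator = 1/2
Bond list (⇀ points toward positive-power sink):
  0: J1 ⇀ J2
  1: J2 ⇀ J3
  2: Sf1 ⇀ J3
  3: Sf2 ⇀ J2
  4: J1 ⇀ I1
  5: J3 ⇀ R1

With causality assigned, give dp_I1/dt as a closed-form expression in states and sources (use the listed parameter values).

β2 stroke at Sf1  (source Sf1 imposes f)
β3 stroke at Sf2  (source Sf2 imposes f)
β4 stroke at I1  (I1 outputs flow p/I1)
β0 stroke at J1  (J1 flow already set via bond 4)
β1 stroke at J2  (closing 0-jn rule on J2)
β5 stroke at J3  (J3 needs exactly one e-in)

dp_I1/dt = -F_Sf1/2 - F_Sf2/2 - p_I1/3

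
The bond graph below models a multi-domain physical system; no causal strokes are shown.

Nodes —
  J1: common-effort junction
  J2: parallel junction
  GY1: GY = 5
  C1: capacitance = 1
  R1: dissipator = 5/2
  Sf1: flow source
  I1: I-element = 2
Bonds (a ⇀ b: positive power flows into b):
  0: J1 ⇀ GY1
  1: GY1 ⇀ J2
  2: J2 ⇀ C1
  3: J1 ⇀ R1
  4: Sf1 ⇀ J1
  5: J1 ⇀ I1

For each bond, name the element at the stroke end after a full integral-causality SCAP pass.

b0 stroke→GY1
b1 stroke→GY1
b2 stroke→J2
b3 stroke→J1
b4 stroke→Sf1
b5 stroke→I1

β4 stroke→Sf1  (source Sf1 imposes f)
β2 stroke→J2  (C1 integral (e out))
β1 stroke→GY1  (J2 effort already set via bond 2)
β0 stroke→GY1  (through GY1, causality inverts; strokes same side of GY1)
β5 stroke→I1  (prefer integral on I1)
β3 stroke→J1  (only one effort-in slot at J1)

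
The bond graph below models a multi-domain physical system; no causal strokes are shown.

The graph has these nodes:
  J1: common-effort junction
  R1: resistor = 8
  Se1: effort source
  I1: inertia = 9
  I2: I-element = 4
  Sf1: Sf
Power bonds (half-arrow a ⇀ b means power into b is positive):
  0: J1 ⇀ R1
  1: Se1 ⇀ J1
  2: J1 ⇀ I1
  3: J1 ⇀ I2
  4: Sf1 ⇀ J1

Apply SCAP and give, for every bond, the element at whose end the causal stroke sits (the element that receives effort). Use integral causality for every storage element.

#1 |J1  (Se1 (Se) sets effort on bond)
#4 |Sf1  (source Sf1 imposes f)
#0 |R1  (J1: bond 1 brought effort, rest push out)
#2 |I1  (J1: bond 1 brought effort, rest push out)
#3 |I2  (0-jn J1 has e-setter on 1)

b0 →R1
b1 →J1
b2 →I1
b3 →I2
b4 →Sf1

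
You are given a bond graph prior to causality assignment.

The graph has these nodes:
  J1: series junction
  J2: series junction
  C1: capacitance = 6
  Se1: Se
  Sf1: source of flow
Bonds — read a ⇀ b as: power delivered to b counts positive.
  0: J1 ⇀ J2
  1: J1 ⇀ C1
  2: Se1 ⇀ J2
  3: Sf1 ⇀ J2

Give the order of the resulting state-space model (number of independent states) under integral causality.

1  (C1 all integral)

β2 stroke at J2  (Se1 fixes effort; stroke away)
β3 stroke at Sf1  (Sf1 (Sf) sets flow on bond)
β0 stroke at J2  (common-f at J2 fixed by 3)
β1 stroke at J1  (J1: bond 0 brought flow, rest push out)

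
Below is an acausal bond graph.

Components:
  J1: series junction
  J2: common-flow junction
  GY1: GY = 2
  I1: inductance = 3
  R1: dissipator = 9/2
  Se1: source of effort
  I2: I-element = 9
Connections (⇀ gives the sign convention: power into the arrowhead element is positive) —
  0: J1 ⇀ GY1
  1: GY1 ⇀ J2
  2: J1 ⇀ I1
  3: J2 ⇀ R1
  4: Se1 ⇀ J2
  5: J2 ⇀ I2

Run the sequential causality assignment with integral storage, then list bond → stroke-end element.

bond 4 stroke at J2  (Se1 (Se) sets effort on bond)
bond 2 stroke at I1  (prefer integral on I1)
bond 0 stroke at J1  (J1 flow already set via bond 2)
bond 1 stroke at J2  (through GY1, causality inverts; strokes same side of GY1)
bond 5 stroke at I2  (I2: I, integral causality)
bond 3 stroke at J2  (1-jn J2 has f-setter on 5)

#0 stroke at J1
#1 stroke at J2
#2 stroke at I1
#3 stroke at J2
#4 stroke at J2
#5 stroke at I2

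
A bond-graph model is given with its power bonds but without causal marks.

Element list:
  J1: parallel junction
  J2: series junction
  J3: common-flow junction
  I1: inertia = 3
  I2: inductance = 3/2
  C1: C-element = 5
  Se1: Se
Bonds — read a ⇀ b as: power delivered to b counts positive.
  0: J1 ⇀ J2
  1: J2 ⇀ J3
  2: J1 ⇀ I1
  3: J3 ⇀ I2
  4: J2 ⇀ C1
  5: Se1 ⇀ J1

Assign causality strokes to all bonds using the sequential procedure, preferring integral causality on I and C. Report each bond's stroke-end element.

β5 |J1  (Se1 fixes effort; stroke away)
β0 |J2  (J1: bond 5 brought effort, rest push out)
β2 |I1  (J1 effort already set via bond 5)
β3 |I2  (I2: I, integral causality)
β1 |J3  (common-f at J3 fixed by 3)
β4 |J2  (J2 flow already set via bond 1)

b0 →J2
b1 →J3
b2 →I1
b3 →I2
b4 →J2
b5 →J1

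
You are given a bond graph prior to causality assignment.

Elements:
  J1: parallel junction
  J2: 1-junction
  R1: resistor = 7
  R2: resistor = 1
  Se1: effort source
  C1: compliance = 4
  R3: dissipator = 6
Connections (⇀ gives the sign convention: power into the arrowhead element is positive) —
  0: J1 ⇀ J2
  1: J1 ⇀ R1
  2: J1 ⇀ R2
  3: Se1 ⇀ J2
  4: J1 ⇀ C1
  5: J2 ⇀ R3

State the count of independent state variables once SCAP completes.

bond 3 stroke→J2  (Se1 fixes effort; stroke away)
bond 4 stroke→J1  (C1 outputs effort q/C1)
bond 0 stroke→J2  (J1 effort already set via bond 4)
bond 1 stroke→R1  (J1: bond 4 brought effort, rest push out)
bond 2 stroke→R2  (J1 effort already set via bond 4)
bond 5 stroke→R3  (only one flow-in slot at J2)

1  (C1 all integral)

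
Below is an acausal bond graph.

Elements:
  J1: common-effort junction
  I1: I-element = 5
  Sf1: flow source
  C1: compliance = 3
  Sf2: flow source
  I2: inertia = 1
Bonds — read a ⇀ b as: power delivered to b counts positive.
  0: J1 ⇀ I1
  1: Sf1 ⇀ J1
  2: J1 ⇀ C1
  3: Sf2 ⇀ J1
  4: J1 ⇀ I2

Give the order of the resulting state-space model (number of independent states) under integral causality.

bond 1 stroke→Sf1  (source Sf1 imposes f)
bond 3 stroke→Sf2  (source Sf2 imposes f)
bond 0 stroke→I1  (prefer integral on I1)
bond 2 stroke→J1  (C1 outputs effort q/C1)
bond 4 stroke→I2  (0-jn J1 has e-setter on 2)

3  (C1, I1, I2 all integral)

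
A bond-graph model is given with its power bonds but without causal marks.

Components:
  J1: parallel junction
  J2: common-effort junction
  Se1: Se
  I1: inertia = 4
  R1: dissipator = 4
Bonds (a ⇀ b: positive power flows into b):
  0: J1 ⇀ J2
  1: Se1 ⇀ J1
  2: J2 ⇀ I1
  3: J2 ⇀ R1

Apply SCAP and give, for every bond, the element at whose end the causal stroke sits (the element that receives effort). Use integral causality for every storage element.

#1 stroke at J1  (source Se1 imposes e)
#0 stroke at J2  (J1 effort already set via bond 1)
#2 stroke at I1  (J2 effort already set via bond 0)
#3 stroke at R1  (common-e at J2 fixed by 0)

β0 →J2
β1 →J1
β2 →I1
β3 →R1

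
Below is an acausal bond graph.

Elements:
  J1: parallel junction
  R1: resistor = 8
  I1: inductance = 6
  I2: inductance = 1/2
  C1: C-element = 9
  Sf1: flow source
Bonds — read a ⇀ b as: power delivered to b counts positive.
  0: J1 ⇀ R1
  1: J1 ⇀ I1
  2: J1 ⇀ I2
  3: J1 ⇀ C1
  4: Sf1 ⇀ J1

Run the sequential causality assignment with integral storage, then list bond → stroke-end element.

b0 stroke at R1
b1 stroke at I1
b2 stroke at I2
b3 stroke at J1
b4 stroke at Sf1

#4 stroke→Sf1  (Sf1 (Sf) sets flow on bond)
#1 stroke→I1  (I1: I, integral causality)
#2 stroke→I2  (I2 outputs flow p/I2)
#3 stroke→J1  (C1 integral (e out))
#0 stroke→R1  (0-jn J1 has e-setter on 3)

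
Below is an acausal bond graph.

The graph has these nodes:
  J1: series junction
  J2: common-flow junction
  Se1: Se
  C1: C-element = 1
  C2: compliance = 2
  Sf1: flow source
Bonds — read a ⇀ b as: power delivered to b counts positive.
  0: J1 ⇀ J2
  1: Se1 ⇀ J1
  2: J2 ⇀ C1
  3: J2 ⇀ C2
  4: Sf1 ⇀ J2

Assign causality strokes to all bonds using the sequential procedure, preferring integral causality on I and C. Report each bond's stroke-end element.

bond 1 →J1  (Se1: effort source, stroke at far end)
bond 4 →Sf1  (Sf1 fixes flow; stroke at Sf1)
bond 0 →J2  (J1 needs exactly one f-in)
bond 2 →J2  (J2 flow already set via bond 4)
bond 3 →J2  (1-jn J2 has f-setter on 4)

#0 →J2
#1 →J1
#2 →J2
#3 →J2
#4 →Sf1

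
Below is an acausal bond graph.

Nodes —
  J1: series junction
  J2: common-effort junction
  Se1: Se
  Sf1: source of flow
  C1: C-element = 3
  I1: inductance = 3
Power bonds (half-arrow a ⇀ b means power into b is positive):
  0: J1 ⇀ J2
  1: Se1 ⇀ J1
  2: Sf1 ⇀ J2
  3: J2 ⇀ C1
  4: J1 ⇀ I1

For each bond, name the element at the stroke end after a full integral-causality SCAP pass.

#1 stroke at J1  (Se1: effort source, stroke at far end)
#2 stroke at Sf1  (Sf1: flow source, stroke at near end)
#3 stroke at J2  (C1: C, integral causality)
#0 stroke at J1  (J2 effort already set via bond 3)
#4 stroke at I1  (closing 1-jn rule on J1)

bond 0 stroke→J1
bond 1 stroke→J1
bond 2 stroke→Sf1
bond 3 stroke→J2
bond 4 stroke→I1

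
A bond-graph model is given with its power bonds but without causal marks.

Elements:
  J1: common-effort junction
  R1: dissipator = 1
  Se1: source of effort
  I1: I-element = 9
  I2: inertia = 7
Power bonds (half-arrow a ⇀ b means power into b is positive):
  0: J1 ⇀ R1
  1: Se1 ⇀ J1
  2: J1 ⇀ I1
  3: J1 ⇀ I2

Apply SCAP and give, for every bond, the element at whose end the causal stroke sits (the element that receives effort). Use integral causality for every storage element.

β1 stroke at J1  (Se1: effort source, stroke at far end)
β0 stroke at R1  (common-e at J1 fixed by 1)
β2 stroke at I1  (common-e at J1 fixed by 1)
β3 stroke at I2  (J1 effort already set via bond 1)

#0 stroke→R1
#1 stroke→J1
#2 stroke→I1
#3 stroke→I2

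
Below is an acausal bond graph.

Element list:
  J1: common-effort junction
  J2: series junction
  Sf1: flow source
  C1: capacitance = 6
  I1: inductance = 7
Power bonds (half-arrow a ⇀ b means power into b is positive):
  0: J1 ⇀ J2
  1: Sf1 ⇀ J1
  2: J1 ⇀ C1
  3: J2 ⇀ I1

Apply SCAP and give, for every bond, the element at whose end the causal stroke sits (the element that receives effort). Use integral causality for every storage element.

b0 →J2
b1 →Sf1
b2 →J1
b3 →I1

b1 stroke at Sf1  (Sf1: flow source, stroke at near end)
b2 stroke at J1  (prefer integral on C1)
b0 stroke at J2  (0-jn J1 has e-setter on 2)
b3 stroke at I1  (closing 1-jn rule on J2)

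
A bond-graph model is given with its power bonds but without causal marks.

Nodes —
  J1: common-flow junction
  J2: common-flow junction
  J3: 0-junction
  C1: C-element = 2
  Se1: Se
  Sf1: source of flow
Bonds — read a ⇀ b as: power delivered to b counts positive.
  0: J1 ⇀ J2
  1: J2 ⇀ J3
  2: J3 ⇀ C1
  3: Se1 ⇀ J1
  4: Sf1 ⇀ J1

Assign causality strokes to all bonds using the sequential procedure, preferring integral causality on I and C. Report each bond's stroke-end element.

β3 →J1  (Se1 fixes effort; stroke away)
β4 →Sf1  (Sf1 fixes flow; stroke at Sf1)
β0 →J1  (common-f at J1 fixed by 4)
β1 →J2  (J2: bond 0 brought flow, rest push out)
β2 →J3  (J3 needs exactly one e-in)

b0 →J1
b1 →J2
b2 →J3
b3 →J1
b4 →Sf1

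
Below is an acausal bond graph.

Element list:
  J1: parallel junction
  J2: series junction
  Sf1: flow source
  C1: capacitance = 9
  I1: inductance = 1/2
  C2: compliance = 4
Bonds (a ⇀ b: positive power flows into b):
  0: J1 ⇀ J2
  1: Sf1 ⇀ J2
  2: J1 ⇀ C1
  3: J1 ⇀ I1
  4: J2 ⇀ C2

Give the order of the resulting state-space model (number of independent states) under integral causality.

3  (C1, C2, I1 all integral)

bond 1 stroke→Sf1  (source Sf1 imposes f)
bond 0 stroke→J2  (1-jn J2 has f-setter on 1)
bond 4 stroke→J2  (J2 flow already set via bond 1)
bond 2 stroke→J1  (C1: C, integral causality)
bond 3 stroke→I1  (common-e at J1 fixed by 2)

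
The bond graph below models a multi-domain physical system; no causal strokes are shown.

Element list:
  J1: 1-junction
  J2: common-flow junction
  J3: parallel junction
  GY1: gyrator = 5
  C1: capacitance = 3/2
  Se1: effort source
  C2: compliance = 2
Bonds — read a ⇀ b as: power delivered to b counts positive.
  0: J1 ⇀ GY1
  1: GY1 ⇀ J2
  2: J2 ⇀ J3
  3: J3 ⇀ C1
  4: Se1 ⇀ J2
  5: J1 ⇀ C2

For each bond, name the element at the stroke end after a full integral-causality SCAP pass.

β4 →J2  (Se1: effort source, stroke at far end)
β3 →J3  (prefer integral on C1)
β2 →J2  (J3 effort already set via bond 3)
β1 →GY1  (J2 needs exactly one f-in)
β0 →GY1  (GY1: gyrator matches bond 1)
β5 →J1  (J1: bond 0 brought flow, rest push out)

bond 0 stroke at GY1
bond 1 stroke at GY1
bond 2 stroke at J2
bond 3 stroke at J3
bond 4 stroke at J2
bond 5 stroke at J1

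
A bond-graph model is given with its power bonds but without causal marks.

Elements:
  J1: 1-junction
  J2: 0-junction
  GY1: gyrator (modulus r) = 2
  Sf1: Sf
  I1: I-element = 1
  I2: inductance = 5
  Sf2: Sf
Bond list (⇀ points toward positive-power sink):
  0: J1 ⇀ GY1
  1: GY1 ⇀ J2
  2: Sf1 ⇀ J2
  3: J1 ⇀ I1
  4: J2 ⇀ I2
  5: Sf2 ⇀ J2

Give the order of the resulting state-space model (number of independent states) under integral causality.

bond 2 stroke→Sf1  (Sf1: flow source, stroke at near end)
bond 5 stroke→Sf2  (Sf2 (Sf) sets flow on bond)
bond 3 stroke→I1  (prefer integral on I1)
bond 0 stroke→J1  (J1 flow already set via bond 3)
bond 1 stroke→J2  (GY1 both-in/both-out from 0)
bond 4 stroke→I2  (0-jn J2 has e-setter on 1)

2  (I1, I2 all integral)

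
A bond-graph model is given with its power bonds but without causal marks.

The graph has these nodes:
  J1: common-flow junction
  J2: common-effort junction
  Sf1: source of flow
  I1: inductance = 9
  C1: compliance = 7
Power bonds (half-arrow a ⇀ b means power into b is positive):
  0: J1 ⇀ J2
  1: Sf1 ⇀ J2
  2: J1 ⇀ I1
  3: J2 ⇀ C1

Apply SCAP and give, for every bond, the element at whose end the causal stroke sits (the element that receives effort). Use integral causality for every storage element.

b0 →J1
b1 →Sf1
b2 →I1
b3 →J2

b1 stroke→Sf1  (Sf1: flow source, stroke at near end)
b2 stroke→I1  (I1 outputs flow p/I1)
b0 stroke→J1  (common-f at J1 fixed by 2)
b3 stroke→J2  (closing 0-jn rule on J2)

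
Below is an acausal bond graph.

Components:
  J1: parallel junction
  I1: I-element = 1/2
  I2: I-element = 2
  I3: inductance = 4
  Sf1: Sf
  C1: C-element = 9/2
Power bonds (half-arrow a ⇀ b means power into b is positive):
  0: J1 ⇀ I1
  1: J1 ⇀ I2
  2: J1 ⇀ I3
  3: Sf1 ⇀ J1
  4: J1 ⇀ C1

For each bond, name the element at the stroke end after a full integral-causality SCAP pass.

bond 3 stroke at Sf1  (Sf1 (Sf) sets flow on bond)
bond 0 stroke at I1  (I1 outputs flow p/I1)
bond 1 stroke at I2  (I2 outputs flow p/I2)
bond 2 stroke at I3  (prefer integral on I3)
bond 4 stroke at J1  (only one effort-in slot at J1)

#0 →I1
#1 →I2
#2 →I3
#3 →Sf1
#4 →J1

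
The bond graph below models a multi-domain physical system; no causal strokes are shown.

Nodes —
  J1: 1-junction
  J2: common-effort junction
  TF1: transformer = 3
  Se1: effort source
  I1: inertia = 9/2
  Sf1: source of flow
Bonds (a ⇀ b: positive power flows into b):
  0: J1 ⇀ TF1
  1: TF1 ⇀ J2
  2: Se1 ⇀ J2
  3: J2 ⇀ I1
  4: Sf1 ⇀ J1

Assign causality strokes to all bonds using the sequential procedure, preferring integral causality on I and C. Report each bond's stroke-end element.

β2 stroke→J2  (Se1: effort source, stroke at far end)
β4 stroke→Sf1  (source Sf1 imposes f)
β0 stroke→J1  (J1: bond 4 brought flow, rest push out)
β1 stroke→TF1  (J2: bond 2 brought effort, rest push out)
β3 stroke→I1  (J2: bond 2 brought effort, rest push out)

β0 stroke→J1
β1 stroke→TF1
β2 stroke→J2
β3 stroke→I1
β4 stroke→Sf1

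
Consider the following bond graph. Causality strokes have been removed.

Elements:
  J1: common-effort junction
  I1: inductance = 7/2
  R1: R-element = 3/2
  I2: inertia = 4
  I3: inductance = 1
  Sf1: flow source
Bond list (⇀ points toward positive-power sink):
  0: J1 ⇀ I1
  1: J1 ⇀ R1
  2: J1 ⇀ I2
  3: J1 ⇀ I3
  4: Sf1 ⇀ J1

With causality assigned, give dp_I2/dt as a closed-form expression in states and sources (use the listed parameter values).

dp_I2/dt = 3*F_Sf1/2 - 3*p_I1/7 - 3*p_I2/8 - 3*p_I3/2

#4 stroke→Sf1  (Sf1 fixes flow; stroke at Sf1)
#0 stroke→I1  (prefer integral on I1)
#2 stroke→I2  (prefer integral on I2)
#3 stroke→I3  (I3: I, integral causality)
#1 stroke→J1  (closing 0-jn rule on J1)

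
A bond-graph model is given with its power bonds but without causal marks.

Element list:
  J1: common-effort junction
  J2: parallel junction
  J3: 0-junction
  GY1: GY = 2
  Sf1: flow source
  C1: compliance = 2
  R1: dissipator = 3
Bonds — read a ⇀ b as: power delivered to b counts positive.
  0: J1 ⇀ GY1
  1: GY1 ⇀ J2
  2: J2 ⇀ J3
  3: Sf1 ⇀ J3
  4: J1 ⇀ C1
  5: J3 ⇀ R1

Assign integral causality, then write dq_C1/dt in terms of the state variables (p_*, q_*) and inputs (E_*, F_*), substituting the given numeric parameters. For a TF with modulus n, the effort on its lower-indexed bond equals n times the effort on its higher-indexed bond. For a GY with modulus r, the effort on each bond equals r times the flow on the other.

b3 →Sf1  (Sf1 fixes flow; stroke at Sf1)
b4 →J1  (prefer integral on C1)
b0 →GY1  (J1: bond 4 brought effort, rest push out)
b1 →GY1  (through GY1, causality inverts; strokes same side of GY1)
b2 →J2  (J2: last free bond brings effort in)
b5 →J3  (closing 0-jn rule on J3)

dq_C1/dt = -3*F_Sf1/2 - 3*q_C1/8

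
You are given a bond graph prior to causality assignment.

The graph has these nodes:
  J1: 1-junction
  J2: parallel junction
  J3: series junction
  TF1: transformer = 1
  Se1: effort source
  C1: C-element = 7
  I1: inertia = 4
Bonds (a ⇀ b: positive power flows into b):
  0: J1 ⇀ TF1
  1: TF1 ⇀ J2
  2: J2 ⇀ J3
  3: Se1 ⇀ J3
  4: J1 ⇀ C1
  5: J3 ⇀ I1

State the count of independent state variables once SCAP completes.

2  (C1, I1 all integral)

bond 3 stroke→J3  (Se1: effort source, stroke at far end)
bond 4 stroke→J1  (prefer integral on C1)
bond 0 stroke→TF1  (J1 needs exactly one f-in)
bond 1 stroke→J2  (TF TF1: opposite of bond 0)
bond 2 stroke→J3  (J2: bond 1 brought effort, rest push out)
bond 5 stroke→I1  (J3: last free bond brings flow in)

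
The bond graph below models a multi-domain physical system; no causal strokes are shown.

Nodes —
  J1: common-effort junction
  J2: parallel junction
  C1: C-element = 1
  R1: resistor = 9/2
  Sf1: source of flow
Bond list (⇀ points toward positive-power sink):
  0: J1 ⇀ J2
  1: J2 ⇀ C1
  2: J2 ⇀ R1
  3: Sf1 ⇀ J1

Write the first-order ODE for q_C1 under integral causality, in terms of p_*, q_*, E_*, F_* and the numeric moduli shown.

dq_C1/dt = F_Sf1 - 2*q_C1/9

b3 →Sf1  (source Sf1 imposes f)
b0 →J1  (J1: last free bond brings effort in)
b1 →J2  (C1: C, integral causality)
b2 →R1  (common-e at J2 fixed by 1)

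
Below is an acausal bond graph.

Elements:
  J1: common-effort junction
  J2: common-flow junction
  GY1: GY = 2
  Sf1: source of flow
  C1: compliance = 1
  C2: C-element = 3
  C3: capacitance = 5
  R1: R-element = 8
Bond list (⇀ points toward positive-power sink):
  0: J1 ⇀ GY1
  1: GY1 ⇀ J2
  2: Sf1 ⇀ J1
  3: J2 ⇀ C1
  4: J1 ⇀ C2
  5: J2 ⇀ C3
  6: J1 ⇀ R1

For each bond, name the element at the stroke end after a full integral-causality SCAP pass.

β2 stroke→Sf1  (Sf1 (Sf) sets flow on bond)
β3 stroke→J2  (C1 outputs effort q/C1)
β4 stroke→J1  (prefer integral on C2)
β0 stroke→GY1  (common-e at J1 fixed by 4)
β6 stroke→R1  (J1 effort already set via bond 4)
β1 stroke→GY1  (through GY1, causality inverts; strokes same side of GY1)
β5 stroke→J2  (1-jn J2 has f-setter on 1)

b0 stroke→GY1
b1 stroke→GY1
b2 stroke→Sf1
b3 stroke→J2
b4 stroke→J1
b5 stroke→J2
b6 stroke→R1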